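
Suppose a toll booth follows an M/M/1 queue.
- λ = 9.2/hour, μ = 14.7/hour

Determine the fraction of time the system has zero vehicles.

ρ = λ/μ = 9.2/14.7 = 0.6259
P(0) = 1 - ρ = 1 - 0.6259 = 0.3741
The server is idle 37.41% of the time.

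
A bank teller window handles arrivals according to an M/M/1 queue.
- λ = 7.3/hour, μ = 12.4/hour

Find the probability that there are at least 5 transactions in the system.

ρ = λ/μ = 7.3/12.4 = 0.5887
P(N ≥ n) = ρⁿ
P(N ≥ 5) = 0.5887^5
P(N ≥ 5) = 0.07071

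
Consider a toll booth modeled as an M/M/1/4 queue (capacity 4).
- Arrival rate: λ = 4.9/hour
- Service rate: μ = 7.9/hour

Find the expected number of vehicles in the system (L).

ρ = λ/μ = 4.9/7.9 = 0.620253
P₀ = (1-ρ)/(1-ρ^(K+1)) = (1-0.620253)/(1-0.620253^5) = 0.3797/0.9082 = 0.4181
P_K = P₀×ρ^K = 0.418132 × 0.620253^4 = 0.418132 × 0.148005 = 0.06189
L = ρ[1 - (K+1)ρ^K + Kρ^(K+1)] / [(1-ρ)(1-ρ^(K+1))]
L = 0.620253 × (1 - 5×0.148005 + 4×0.0918004) / ((1 - 0.620253) × (1 - 0.0918004)) = 1.1279 vehicles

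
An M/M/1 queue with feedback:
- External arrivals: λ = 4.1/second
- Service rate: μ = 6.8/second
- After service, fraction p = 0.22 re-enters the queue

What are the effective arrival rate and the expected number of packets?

Effective arrival rate: λ_eff = λ/(1-p) = 4.1/(1-0.22) = 4.1/0.78 = 5.2564
ρ = λ_eff/μ = 5.2564/6.8 = 0.7730
L = ρ/(1-ρ) = 0.7730/(1-0.7730) = 3.4053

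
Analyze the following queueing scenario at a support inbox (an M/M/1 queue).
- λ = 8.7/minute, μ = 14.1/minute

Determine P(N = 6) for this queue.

ρ = λ/μ = 8.7/14.1 = 0.6170
P(n) = (1-ρ)ρⁿ
P(6) = (1-0.6170) × 0.6170^6
P(6) = 0.3830 × 0.05517
P(6) = 0.02113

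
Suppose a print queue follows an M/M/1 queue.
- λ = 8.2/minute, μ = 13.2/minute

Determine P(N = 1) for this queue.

ρ = λ/μ = 8.2/13.2 = 0.6212
P(n) = (1-ρ)ρⁿ
P(1) = (1-0.6212) × 0.6212^1
P(1) = 0.3788 × 0.6212
P(1) = 0.2353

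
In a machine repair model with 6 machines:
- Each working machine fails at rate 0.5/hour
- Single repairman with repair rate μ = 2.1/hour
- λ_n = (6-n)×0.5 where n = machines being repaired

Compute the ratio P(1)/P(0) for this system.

P(1)/P(0) = ∏_{i=0}^{1-1} λ_i/μ_{i+1}
= (6-0)×0.5/2.1
= 1.4286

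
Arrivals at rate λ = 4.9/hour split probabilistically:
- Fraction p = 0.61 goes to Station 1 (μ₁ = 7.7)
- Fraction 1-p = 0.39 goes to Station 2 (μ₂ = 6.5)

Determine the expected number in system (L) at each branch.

Effective rates: λ₁ = 4.9×0.61 = 2.989, λ₂ = 4.9×0.39 = 1.911
Station 1: ρ₁ = 2.989/7.7 = 0.3882, L₁ = ρ₁/(1-ρ₁) = 0.3882/(1-0.3882) = 0.6345
Station 2: ρ₂ = 1.911/6.5 = 0.2940, L₂ = ρ₂/(1-ρ₂) = 0.2940/(1-0.2940) = 0.4164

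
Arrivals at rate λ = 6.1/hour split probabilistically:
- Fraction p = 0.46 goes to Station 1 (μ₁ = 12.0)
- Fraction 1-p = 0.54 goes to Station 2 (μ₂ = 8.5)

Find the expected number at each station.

Effective rates: λ₁ = 6.1×0.46 = 2.806, λ₂ = 6.1×0.54 = 3.294
Station 1: ρ₁ = 2.806/12.0 = 0.23383, L₁ = ρ₁/(1-ρ₁) = 0.23383/(1-0.23383) = 0.3052
Station 2: ρ₂ = 3.294/8.5 = 0.3875, L₂ = ρ₂/(1-ρ₂) = 0.3875/(1-0.3875) = 0.6327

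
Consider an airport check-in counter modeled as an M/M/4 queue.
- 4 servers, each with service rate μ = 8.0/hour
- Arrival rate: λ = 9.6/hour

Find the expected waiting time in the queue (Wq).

Traffic intensity: ρ = λ/(cμ) = 9.6/(4×8.0) = 0.3000
Since ρ = 0.3000 < 1, system is stable.
Offered load a = λ/μ = cρ = 9.6/8.0 = 1.2000
P₀ = [ Σₙ₌₀^3 aⁿ/n! + a^4/(4!(1-ρ)) ]⁻¹
Σ = a^0/0! + a^1/1! + a^2/2! + a^3/3! = 1.0000 + 1.2000 + 0.7200 + 0.2880 = 3.2080
a^4/(4!(1-ρ)) = 2.0736/(24 × 0.7000) = 0.1234
P₀ = 1/(3.2080 + 0.1234) = 0.3002
Lq = P₀·a^4·ρ / (4!(1-ρ)²) = 0.3002 × 2.0736 × 0.3000 / (24 × 0.4900) = 0.01588
Wq = Lq/λ = 0.01588/9.6 = 0.001654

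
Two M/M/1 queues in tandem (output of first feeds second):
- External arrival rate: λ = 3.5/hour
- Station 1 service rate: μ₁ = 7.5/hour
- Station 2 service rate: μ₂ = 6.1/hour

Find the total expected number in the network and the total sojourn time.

By Jackson's theorem, each station behaves as independent M/M/1.
Station 1: ρ₁ = 3.5/7.5 = 0.4667, L₁ = ρ₁/(1-ρ₁) = λ/(μ₁-λ) = 3.5/4.00 = 0.8750
Station 2: ρ₂ = 3.5/6.1 = 0.5738, L₂ = ρ₂/(1-ρ₂) = λ/(μ₂-λ) = 3.5/2.60 = 1.3462
Total: L = L₁ + L₂ = 0.8750 + 1.3462 = 2.2212
W = L/λ = 2.2212/3.5 = 0.6346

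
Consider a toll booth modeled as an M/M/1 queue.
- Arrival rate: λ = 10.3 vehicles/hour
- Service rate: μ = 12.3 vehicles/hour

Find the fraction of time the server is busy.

Server utilization: ρ = λ/μ
ρ = 10.3/12.3 = 0.8374
The server is busy 83.74% of the time.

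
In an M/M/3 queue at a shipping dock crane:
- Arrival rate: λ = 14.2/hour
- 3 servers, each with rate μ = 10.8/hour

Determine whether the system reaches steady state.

Stability requires ρ = λ/(cμ) < 1
ρ = 14.2/(3 × 10.8) = 14.2/32.40 = 0.4383
Since 0.4383 < 1, the system is STABLE.
The servers are busy 43.83% of the time.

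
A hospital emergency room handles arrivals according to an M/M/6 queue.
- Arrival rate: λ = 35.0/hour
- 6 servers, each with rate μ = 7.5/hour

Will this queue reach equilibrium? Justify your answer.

Stability requires ρ = λ/(cμ) < 1
ρ = 35.0/(6 × 7.5) = 35.0/45.00 = 0.7778
Since 0.7778 < 1, the system is STABLE.
The servers are busy 77.78% of the time.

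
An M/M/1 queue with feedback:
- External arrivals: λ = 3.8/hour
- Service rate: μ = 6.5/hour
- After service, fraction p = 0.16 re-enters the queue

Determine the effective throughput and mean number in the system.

Effective arrival rate: λ_eff = λ/(1-p) = 3.8/(1-0.16) = 3.8/0.84 = 4.52381
ρ = λ_eff/μ = 4.52381/6.5 = 0.695971
L = ρ/(1-ρ) = 0.695971/(1-0.695971) = 2.2892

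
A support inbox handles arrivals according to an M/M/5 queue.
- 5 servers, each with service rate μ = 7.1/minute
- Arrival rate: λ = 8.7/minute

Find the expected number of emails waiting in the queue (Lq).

Traffic intensity: ρ = λ/(cμ) = 8.7/(5×7.1) = 0.2451
Since ρ = 0.2451 < 1, system is stable.
Offered load a = λ/μ = cρ = 8.7/7.1 = 1.2254
P₀ = [ Σₙ₌₀^4 aⁿ/n! + a^5/(5!(1-ρ)) ]⁻¹
Σ = a^0/0! + a^1/1! + a^2/2! + a^3/3! + a^4/4! = 1.0000 + 1.2254 + 0.75074 + 0.30664 + 0.093936 = 3.3767
a^5/(5!(1-ρ)) = 2.7625/(120 × 0.75493) = 0.03049
P₀ = 1/(3.3767 + 0.03049) = 0.2935
Lq = P₀·a^5·ρ / (5!(1-ρ)²) = 0.29350 × 2.7625 × 0.24507 / (120 × 0.56992) = 0.002905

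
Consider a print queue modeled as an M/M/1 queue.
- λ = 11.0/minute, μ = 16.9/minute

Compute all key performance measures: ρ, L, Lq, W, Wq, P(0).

Step 1: ρ = λ/μ = 11.0/16.9 = 0.6509
Step 2: L = λ/(μ-λ) = 11.0/5.90 = 1.8644
Step 3: Lq = λ²/(μ(μ-λ)) = 121.00/(16.9×5.90) = 1.2135
Step 4: W = 1/(μ-λ) = 1/5.90 = 0.16949
Step 5: Wq = λ/(μ(μ-λ)) = 11.0/(16.9×5.90) = 0.1103
Step 6: P(0) = 1-ρ = 0.3491
Verify: L = λW = 11.0×0.16949 = 1.8644 ✔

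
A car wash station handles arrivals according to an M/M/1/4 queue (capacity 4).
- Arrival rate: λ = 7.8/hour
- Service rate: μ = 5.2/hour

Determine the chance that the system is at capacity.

ρ = λ/μ = 7.8/5.2 = 1.5000
P₀ = (1-ρ)/(1-ρ^(K+1)) = (1-1.5000)/(1-1.5000^5) = -0.5000/-6.5938 = 0.07583
P_K = P₀×ρ^K = 0.07583 × 1.5000^4 = 0.07583 × 5.0625 = 0.3839
Blocking probability = 38.39%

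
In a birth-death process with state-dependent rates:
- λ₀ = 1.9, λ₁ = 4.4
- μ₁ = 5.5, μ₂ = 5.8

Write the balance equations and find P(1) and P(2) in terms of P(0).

Balance equations:
State 0: λ₀P₀ = μ₁P₁ → P₁ = (λ₀/μ₁)P₀ = (1.9/5.5)P₀ = 0.3455P₀
State 1: P₂ = (λ₀λ₁)/(μ₁μ₂)P₀ = (1.9×4.4)/(5.5×5.8)P₀ = 0.2621P₀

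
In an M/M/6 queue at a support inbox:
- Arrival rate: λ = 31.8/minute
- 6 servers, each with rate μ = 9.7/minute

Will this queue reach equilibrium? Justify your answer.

Stability requires ρ = λ/(cμ) < 1
ρ = 31.8/(6 × 9.7) = 31.8/58.20 = 0.5464
Since 0.5464 < 1, the system is STABLE.
The servers are busy 54.64% of the time.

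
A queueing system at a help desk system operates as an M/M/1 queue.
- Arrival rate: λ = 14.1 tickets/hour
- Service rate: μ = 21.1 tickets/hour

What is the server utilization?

Server utilization: ρ = λ/μ
ρ = 14.1/21.1 = 0.6682
The server is busy 66.82% of the time.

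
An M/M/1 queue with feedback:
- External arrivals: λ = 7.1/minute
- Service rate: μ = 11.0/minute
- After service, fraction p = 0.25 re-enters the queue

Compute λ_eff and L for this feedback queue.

Effective arrival rate: λ_eff = λ/(1-p) = 7.1/(1-0.25) = 7.1/0.75 = 9.46667
ρ = λ_eff/μ = 9.46667/11.0 = 0.860606
L = ρ/(1-ρ) = 0.860606/(1-0.860606) = 6.1739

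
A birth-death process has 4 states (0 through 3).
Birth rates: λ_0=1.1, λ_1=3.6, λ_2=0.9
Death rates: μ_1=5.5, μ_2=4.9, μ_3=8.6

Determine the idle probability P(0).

Ratios P(n)/P(0) = (λ₀···λₙ₋₁)/(μ₁···μₙ):
P(1)/P(0) = (1.1)/(5.5) = 0.20000
P(2)/P(0) = (1.1×3.6)/(5.5×4.9) = 0.14694
P(3)/P(0) = (1.1×3.6×0.9)/(5.5×4.9×8.6) = 0.015377

Normalization: ∑ P(n) = 1
P(0) × (1.0000 + 0.20000 + 0.14694 + 0.015377) = 1
P(0) × 1.36232 = 1
P(0) = 1/1.36232 = 0.7340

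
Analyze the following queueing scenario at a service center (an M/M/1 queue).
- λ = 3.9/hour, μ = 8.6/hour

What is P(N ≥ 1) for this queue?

ρ = λ/μ = 3.9/8.6 = 0.4535
P(N ≥ n) = ρⁿ
P(N ≥ 1) = 0.4535^1
P(N ≥ 1) = 0.4535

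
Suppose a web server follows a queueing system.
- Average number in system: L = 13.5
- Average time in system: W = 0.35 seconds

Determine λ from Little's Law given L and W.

Little's Law: L = λW, so λ = L/W
λ = 13.5/0.35 = 38.5714 requests/second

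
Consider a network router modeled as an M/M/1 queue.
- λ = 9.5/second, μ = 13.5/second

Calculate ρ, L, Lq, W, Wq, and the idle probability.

Step 1: ρ = λ/μ = 9.5/13.5 = 0.7037
Step 2: L = λ/(μ-λ) = 9.5/4.00 = 2.3750
Step 3: Lq = λ²/(μ(μ-λ)) = 90.25/(13.5×4.00) = 1.6713
Step 4: W = 1/(μ-λ) = 1/4.00 = 0.2500
Step 5: Wq = λ/(μ(μ-λ)) = 9.5/(13.5×4.00) = 0.1759
Step 6: P(0) = 1-ρ = 0.2963
Verify: L = λW = 9.5×0.2500 = 2.3750 ✔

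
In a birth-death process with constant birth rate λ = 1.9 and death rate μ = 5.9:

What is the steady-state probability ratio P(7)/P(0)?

For constant rates: P(n)/P(0) = (λ/μ)^n
P(7)/P(0) = (1.9/5.9)^7 = 0.322034^7 = 0.0003592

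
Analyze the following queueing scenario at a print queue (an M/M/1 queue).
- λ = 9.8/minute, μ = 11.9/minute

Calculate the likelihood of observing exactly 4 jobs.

ρ = λ/μ = 9.8/11.9 = 0.8235
P(n) = (1-ρ)ρⁿ
P(4) = (1-0.8235) × 0.8235^4
P(4) = 0.1765 × 0.4599
P(4) = 0.08117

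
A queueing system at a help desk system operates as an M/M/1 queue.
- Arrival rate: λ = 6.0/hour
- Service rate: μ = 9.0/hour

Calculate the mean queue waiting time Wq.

First, compute utilization: ρ = λ/μ = 6.0/9.0 = 0.6667
For M/M/1: Wq = λ/(μ(μ-λ))
Wq = 6.0/(9.0 × (9.0-6.0))
Wq = 6.0/(9.0 × 3.00)
Wq = 0.2222 hours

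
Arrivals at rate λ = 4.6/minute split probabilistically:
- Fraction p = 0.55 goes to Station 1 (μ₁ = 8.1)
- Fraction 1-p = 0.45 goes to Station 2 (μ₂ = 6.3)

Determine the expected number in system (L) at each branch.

Effective rates: λ₁ = 4.6×0.55 = 2.53, λ₂ = 4.6×0.45 = 2.07
Station 1: ρ₁ = 2.53/8.1 = 0.31235, L₁ = ρ₁/(1-ρ₁) = 0.31235/(1-0.31235) = 0.4542
Station 2: ρ₂ = 2.07/6.3 = 0.3286, L₂ = ρ₂/(1-ρ₂) = 0.3286/(1-0.3286) = 0.4894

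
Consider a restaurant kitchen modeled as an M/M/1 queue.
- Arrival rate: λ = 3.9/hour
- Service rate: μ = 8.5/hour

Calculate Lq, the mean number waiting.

ρ = λ/μ = 3.9/8.5 = 0.4588
For M/M/1: Lq = λ²/(μ(μ-λ))
Lq = 15.21/(8.5 × 4.60)
Lq = 0.3890 orders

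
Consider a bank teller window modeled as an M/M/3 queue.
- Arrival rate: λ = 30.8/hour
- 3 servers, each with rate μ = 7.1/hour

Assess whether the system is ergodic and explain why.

Stability requires ρ = λ/(cμ) < 1
ρ = 30.8/(3 × 7.1) = 30.8/21.30 = 1.4460
Since 1.4460 ≥ 1, the system is UNSTABLE.
Need c > λ/μ = 30.8/7.1 = 4.34.
Minimum servers needed: c = 5.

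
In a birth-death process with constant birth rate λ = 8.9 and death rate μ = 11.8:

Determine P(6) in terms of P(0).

For constant rates: P(n)/P(0) = (λ/μ)^n
P(6)/P(0) = (8.9/11.8)^6 = 0.75424^6 = 0.1841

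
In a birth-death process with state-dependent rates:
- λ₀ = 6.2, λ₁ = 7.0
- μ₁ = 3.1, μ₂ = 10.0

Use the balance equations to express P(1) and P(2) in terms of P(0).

Balance equations:
State 0: λ₀P₀ = μ₁P₁ → P₁ = (λ₀/μ₁)P₀ = (6.2/3.1)P₀ = 2.0000P₀
State 1: P₂ = (λ₀λ₁)/(μ₁μ₂)P₀ = (6.2×7.0)/(3.1×10.0)P₀ = 1.4000P₀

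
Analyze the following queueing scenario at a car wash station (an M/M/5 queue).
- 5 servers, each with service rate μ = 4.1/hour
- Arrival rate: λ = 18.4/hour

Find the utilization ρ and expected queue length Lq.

Traffic intensity: ρ = λ/(cμ) = 18.4/(5×4.1) = 0.8976
Since ρ = 0.8976 < 1, system is stable.
Offered load a = λ/μ = cρ = 18.4/4.1 = 4.4878
P₀ = [ Σₙ₌₀^4 aⁿ/n! + a^5/(5!(1-ρ)) ]⁻¹
Σ = a^0/0! + a^1/1! + a^2/2! + a^3/3! + a^4/4! = 1.000000 + 4.487805 + 10.07020 + 15.06436 + 16.90148 = 47.5238
a^5/(5!(1-ρ)) = 1820.4126/(120 × 0.10243902) = 148.0891
P₀ = 1/(47.5238 + 148.0891) = 0.005112
Lq = P₀·a^5·ρ / (5!(1-ρ)²) = 0.00511214 × 1820.4126 × 0.897561 / (120 × 0.0104938) = 6.6332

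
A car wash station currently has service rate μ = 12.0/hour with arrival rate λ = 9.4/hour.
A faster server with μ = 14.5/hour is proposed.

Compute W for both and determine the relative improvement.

System 1: ρ₁ = 9.4/12.0 = 0.7833, W₁ = 1/(12.0-9.4) = 0.38462
System 2: ρ₂ = 9.4/14.5 = 0.6483, W₂ = 1/(14.5-9.4) = 0.19608
Improvement: (W₁-W₂)/W₁ = (0.38462-0.19608)/0.38462 = 49.02%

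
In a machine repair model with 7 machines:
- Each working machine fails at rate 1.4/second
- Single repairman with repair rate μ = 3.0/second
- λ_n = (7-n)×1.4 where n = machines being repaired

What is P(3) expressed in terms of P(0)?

P(3)/P(0) = ∏_{i=0}^{3-1} λ_i/μ_{i+1}
= (7-0)×1.4/3.0 × (7-1)×1.4/3.0 × (7-2)×1.4/3.0
= 21.3422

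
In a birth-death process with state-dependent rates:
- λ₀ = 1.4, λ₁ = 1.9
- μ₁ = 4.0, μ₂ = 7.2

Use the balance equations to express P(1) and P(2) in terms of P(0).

Balance equations:
State 0: λ₀P₀ = μ₁P₁ → P₁ = (λ₀/μ₁)P₀ = (1.4/4.0)P₀ = 0.3500P₀
State 1: P₂ = (λ₀λ₁)/(μ₁μ₂)P₀ = (1.4×1.9)/(4.0×7.2)P₀ = 0.09236P₀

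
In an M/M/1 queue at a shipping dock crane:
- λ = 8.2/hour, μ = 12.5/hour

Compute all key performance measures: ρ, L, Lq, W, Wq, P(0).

Step 1: ρ = λ/μ = 8.2/12.5 = 0.6560
Step 2: L = λ/(μ-λ) = 8.2/4.30 = 1.9070
Step 3: Lq = λ²/(μ(μ-λ)) = 67.24/(12.5×4.30) = 1.2510
Step 4: W = 1/(μ-λ) = 1/4.30 = 0.23256
Step 5: Wq = λ/(μ(μ-λ)) = 8.2/(12.5×4.30) = 0.1526
Step 6: P(0) = 1-ρ = 0.3440
Verify: L = λW = 8.2×0.23256 = 1.9070 ✔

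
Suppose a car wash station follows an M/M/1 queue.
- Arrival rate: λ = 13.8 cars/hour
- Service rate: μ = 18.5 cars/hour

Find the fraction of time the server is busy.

Server utilization: ρ = λ/μ
ρ = 13.8/18.5 = 0.7459
The server is busy 74.59% of the time.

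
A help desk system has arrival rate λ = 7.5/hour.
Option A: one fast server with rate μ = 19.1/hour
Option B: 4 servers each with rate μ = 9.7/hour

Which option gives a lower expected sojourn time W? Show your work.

Option A: single server μ = 19.1 (M/M/1)
  ρ_A = 7.5/19.1 = 0.3927
  W_A = 1/(μ-λ) = 1/(19.1-7.5) = 1/11.60 = 0.08621

Option B: 4 servers μ = 9.7 (M/M/4)
  ρ_B = λ/(cμ) = 7.5/(4×9.7) = 0.1933
  Offered load a = λ/μ = cρ = 7.5/9.7 = 0.7732
  P₀ = [ Σₙ₌₀^3 aⁿ/n! + a^4/(4!(1-ρ)) ]⁻¹
  Σ = a^0/0! + a^1/1! + a^2/2! + a^3/3! = 1.0000 + 0.77320 + 0.29892 + 0.077040 = 2.1492
  a^4/(4!(1-ρ)) = 0.3574/(24 × 0.8067) = 0.01846
  P₀ = 1/(2.1492 + 0.01846) = 0.4613
  Lq = P₀·a^4·ρ / (4!(1-ρ)²) = 0.46134 × 0.35740 × 0.19330 / (24 × 0.65077) = 0.002041
  Wq_B = Lq/λ = 0.002041/7.5 = 0.0002721
  W_B = Wq_B + 1/μ = 0.0002721 + 0.1031 = 0.1034

Since W_A = 0.08621 < W_B = 0.1034, Option A (single fast server) has the shorter time in system.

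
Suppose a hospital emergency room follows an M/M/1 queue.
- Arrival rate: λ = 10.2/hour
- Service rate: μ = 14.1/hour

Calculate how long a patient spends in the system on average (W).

First, compute utilization: ρ = λ/μ = 10.2/14.1 = 0.7234
For M/M/1: W = 1/(μ-λ)
W = 1/(14.1-10.2) = 1/3.90
W = 0.2564 hours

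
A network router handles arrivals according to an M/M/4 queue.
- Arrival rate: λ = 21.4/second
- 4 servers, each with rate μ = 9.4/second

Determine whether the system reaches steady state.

Stability requires ρ = λ/(cμ) < 1
ρ = 21.4/(4 × 9.4) = 21.4/37.60 = 0.5691
Since 0.5691 < 1, the system is STABLE.
The servers are busy 56.91% of the time.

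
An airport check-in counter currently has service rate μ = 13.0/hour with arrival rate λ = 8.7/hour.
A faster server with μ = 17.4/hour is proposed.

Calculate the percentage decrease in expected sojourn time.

System 1: ρ₁ = 8.7/13.0 = 0.6692, W₁ = 1/(13.0-8.7) = 0.232558
System 2: ρ₂ = 8.7/17.4 = 0.5000, W₂ = 1/(17.4-8.7) = 0.114943
Improvement: (W₁-W₂)/W₁ = (0.232558-0.114943)/0.232558 = 50.57%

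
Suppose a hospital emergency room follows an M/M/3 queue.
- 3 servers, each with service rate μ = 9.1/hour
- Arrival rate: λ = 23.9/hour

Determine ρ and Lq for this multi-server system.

Traffic intensity: ρ = λ/(cμ) = 23.9/(3×9.1) = 0.8755
Since ρ = 0.8755 < 1, system is stable.
Offered load a = λ/μ = cρ = 23.9/9.1 = 2.6264
P₀ = [ Σₙ₌₀^2 aⁿ/n! + a^3/(3!(1-ρ)) ]⁻¹
Σ = a^0/0! + a^1/1! + a^2/2! = 1.0000 + 2.6264 + 3.4489 = 7.0753
a^3/(3!(1-ρ)) = 18.1163/(6 × 0.124542) = 24.2439
P₀ = 1/(7.0753 + 24.2439) = 0.03193
Lq = P₀·a^3·ρ / (3!(1-ρ)²) = 0.0319293 × 18.1163 × 0.875458 / (6 × 0.0155107) = 5.4414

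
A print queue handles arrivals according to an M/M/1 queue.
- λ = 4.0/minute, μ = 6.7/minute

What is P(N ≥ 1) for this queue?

ρ = λ/μ = 4.0/6.7 = 0.5970
P(N ≥ n) = ρⁿ
P(N ≥ 1) = 0.5970^1
P(N ≥ 1) = 0.5970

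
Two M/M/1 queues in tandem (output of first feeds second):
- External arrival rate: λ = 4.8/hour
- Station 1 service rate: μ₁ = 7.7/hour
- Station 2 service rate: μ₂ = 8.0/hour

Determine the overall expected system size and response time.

By Jackson's theorem, each station behaves as independent M/M/1.
Station 1: ρ₁ = 4.8/7.7 = 0.6234, L₁ = ρ₁/(1-ρ₁) = λ/(μ₁-λ) = 4.8/2.90 = 1.6552
Station 2: ρ₂ = 4.8/8.0 = 0.6000, L₂ = ρ₂/(1-ρ₂) = λ/(μ₂-λ) = 4.8/3.20 = 1.5000
Total: L = L₁ + L₂ = 1.6552 + 1.5000 = 3.1552
W = L/λ = 3.1552/4.8 = 0.6573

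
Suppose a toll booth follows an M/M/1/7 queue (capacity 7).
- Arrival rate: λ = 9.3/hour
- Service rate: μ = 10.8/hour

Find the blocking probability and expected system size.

ρ = λ/μ = 9.3/10.8 = 0.8611
P₀ = (1-ρ)/(1-ρ^(K+1)) = (1-0.8611)/(1-0.8611^8) = 0.1389/0.6977 = 0.1991
P_K = P₀×ρ^K = 0.19908 × 0.8611^7 = 0.19908 × 0.35105 = 0.06989
Blocking probability P_7 = 0.06989 (6.99%)
L = ρ[1 - (K+1)ρ^K + Kρ^(K+1)] / [(1-ρ)(1-ρ^(K+1))]
L = 0.8611 × (1 - 8×0.351055 + 7×0.302293) / ((1 - 0.8611) × (1 - 0.302293)) = 2.7333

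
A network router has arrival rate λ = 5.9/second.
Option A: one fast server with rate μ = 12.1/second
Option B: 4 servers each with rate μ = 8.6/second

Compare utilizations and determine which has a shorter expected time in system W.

Option A: single server μ = 12.1 (M/M/1)
  ρ_A = 5.9/12.1 = 0.4876
  W_A = 1/(μ-λ) = 1/(12.1-5.9) = 1/6.20 = 0.1613

Option B: 4 servers μ = 8.6 (M/M/4)
  ρ_B = λ/(cμ) = 5.9/(4×8.6) = 0.1715
  Offered load a = λ/μ = cρ = 5.9/8.6 = 0.6860
  P₀ = [ Σₙ₌₀^3 aⁿ/n! + a^4/(4!(1-ρ)) ]⁻¹
  Σ = a^0/0! + a^1/1! + a^2/2! + a^3/3! = 1.0000 + 0.68605 + 0.23533 + 0.053816 = 1.9752
  a^4/(4!(1-ρ)) = 0.2215/(24 × 0.8285) = 0.01114
  P₀ = 1/(1.9752 + 0.01114) = 0.5034
  Lq = P₀·a^4·ρ / (4!(1-ρ)²) = 0.5034 × 0.2215 × 0.1715 / (24 × 0.6864) = 0.001161
  Wq_B = Lq/λ = 0.001161/5.9 = 0.0001968
  W_B = Wq_B + 1/μ = 0.0001968 + 0.1163 = 0.1165

Since W_B = 0.1165 < W_A = 0.1613, Option B (multiple servers) has the shorter time in system.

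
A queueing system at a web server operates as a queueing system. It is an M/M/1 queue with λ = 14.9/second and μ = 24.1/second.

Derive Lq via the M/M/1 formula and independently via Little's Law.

Method 1 (direct): Lq = λ²/(μ(μ-λ)) = 222.01/(24.1 × 9.20) = 1.0013

Method 2 (Little's Law):
W = 1/(μ-λ) = 1/9.20 = 0.108696
Wq = W - 1/μ = 0.108696 - 0.0414938 = 0.06720
Lq = λWq = 14.9 × 0.06720 = 1.0013 ✔ (matches Method 1)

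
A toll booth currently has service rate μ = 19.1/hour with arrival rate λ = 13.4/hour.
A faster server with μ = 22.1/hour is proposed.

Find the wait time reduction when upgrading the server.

System 1: ρ₁ = 13.4/19.1 = 0.7016, W₁ = 1/(19.1-13.4) = 0.17544
System 2: ρ₂ = 13.4/22.1 = 0.6063, W₂ = 1/(22.1-13.4) = 0.11494
Improvement: (W₁-W₂)/W₁ = (0.17544-0.11494)/0.17544 = 34.48%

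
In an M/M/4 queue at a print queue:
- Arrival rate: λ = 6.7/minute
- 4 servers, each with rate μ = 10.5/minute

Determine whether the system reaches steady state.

Stability requires ρ = λ/(cμ) < 1
ρ = 6.7/(4 × 10.5) = 6.7/42.00 = 0.1595
Since 0.1595 < 1, the system is STABLE.
The servers are busy 15.95% of the time.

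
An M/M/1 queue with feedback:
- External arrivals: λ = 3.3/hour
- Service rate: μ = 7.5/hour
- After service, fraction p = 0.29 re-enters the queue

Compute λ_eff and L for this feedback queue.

Effective arrival rate: λ_eff = λ/(1-p) = 3.3/(1-0.29) = 3.3/0.71 = 4.6479
ρ = λ_eff/μ = 4.6479/7.5 = 0.61972
L = ρ/(1-ρ) = 0.61972/(1-0.61972) = 1.6296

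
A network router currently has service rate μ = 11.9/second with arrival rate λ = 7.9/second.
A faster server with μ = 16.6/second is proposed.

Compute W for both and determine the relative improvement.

System 1: ρ₁ = 7.9/11.9 = 0.6639, W₁ = 1/(11.9-7.9) = 0.25000
System 2: ρ₂ = 7.9/16.6 = 0.4759, W₂ = 1/(16.6-7.9) = 0.11494
Improvement: (W₁-W₂)/W₁ = (0.25000-0.11494)/0.25000 = 54.02%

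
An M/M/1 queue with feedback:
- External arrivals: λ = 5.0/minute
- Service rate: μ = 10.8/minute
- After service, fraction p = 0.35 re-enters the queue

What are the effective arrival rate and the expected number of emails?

Effective arrival rate: λ_eff = λ/(1-p) = 5.0/(1-0.35) = 5.0/0.65 = 7.6923
ρ = λ_eff/μ = 7.6923/10.8 = 0.71225
L = ρ/(1-ρ) = 0.71225/(1-0.71225) = 2.4752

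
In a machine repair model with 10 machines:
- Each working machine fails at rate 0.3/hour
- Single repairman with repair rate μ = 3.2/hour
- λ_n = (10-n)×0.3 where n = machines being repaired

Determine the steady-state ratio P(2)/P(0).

P(2)/P(0) = ∏_{i=0}^{2-1} λ_i/μ_{i+1}
= (10-0)×0.3/3.2 × (10-1)×0.3/3.2
= 0.7910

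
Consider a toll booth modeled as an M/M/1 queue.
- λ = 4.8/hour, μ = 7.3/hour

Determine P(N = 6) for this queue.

ρ = λ/μ = 4.8/7.3 = 0.65753
P(n) = (1-ρ)ρⁿ
P(6) = (1-0.65753) × 0.65753^6
P(6) = 0.3425 × 0.08082
P(6) = 0.02768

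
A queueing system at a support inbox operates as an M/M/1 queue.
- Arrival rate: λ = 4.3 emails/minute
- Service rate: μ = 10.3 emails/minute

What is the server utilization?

Server utilization: ρ = λ/μ
ρ = 4.3/10.3 = 0.4175
The server is busy 41.75% of the time.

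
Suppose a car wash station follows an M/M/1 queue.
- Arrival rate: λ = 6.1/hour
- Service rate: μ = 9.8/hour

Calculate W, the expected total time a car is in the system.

First, compute utilization: ρ = λ/μ = 6.1/9.8 = 0.6224
For M/M/1: W = 1/(μ-λ)
W = 1/(9.8-6.1) = 1/3.70
W = 0.2703 hours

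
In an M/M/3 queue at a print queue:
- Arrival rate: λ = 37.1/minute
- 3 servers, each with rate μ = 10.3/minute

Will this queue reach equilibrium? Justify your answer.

Stability requires ρ = λ/(cμ) < 1
ρ = 37.1/(3 × 10.3) = 37.1/30.90 = 1.2006
Since 1.2006 ≥ 1, the system is UNSTABLE.
Need c > λ/μ = 37.1/10.3 = 3.60.
Minimum servers needed: c = 4.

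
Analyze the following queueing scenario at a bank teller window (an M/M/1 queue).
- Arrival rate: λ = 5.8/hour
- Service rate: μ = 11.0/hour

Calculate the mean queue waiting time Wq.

First, compute utilization: ρ = λ/μ = 5.8/11.0 = 0.5273
For M/M/1: Wq = λ/(μ(μ-λ))
Wq = 5.8/(11.0 × (11.0-5.8))
Wq = 5.8/(11.0 × 5.20)
Wq = 0.1014 hours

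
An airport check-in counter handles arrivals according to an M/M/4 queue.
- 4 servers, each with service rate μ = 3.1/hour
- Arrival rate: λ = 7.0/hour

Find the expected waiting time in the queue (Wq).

Traffic intensity: ρ = λ/(cμ) = 7.0/(4×3.1) = 0.5645
Since ρ = 0.5645 < 1, system is stable.
Offered load a = λ/μ = cρ = 7.0/3.1 = 2.2581
P₀ = [ Σₙ₌₀^3 aⁿ/n! + a^4/(4!(1-ρ)) ]⁻¹
Σ = a^0/0! + a^1/1! + a^2/2! + a^3/3! = 1.0000 + 2.2581 + 2.5494 + 1.9189 = 7.7264
a^4/(4!(1-ρ)) = 25.9983/(24 × 0.43548) = 2.4875
P₀ = 1/(7.7264 + 2.4875) = 0.09791
Lq = P₀·a^4·ρ / (4!(1-ρ)²) = 0.097906 × 25.9983 × 0.56452 / (24 × 0.18965) = 0.3157
Wq = Lq/λ = 0.3157/7.0 = 0.04510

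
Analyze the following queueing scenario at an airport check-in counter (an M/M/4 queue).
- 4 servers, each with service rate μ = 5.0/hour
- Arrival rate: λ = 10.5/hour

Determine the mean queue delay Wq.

Traffic intensity: ρ = λ/(cμ) = 10.5/(4×5.0) = 0.5250
Since ρ = 0.5250 < 1, system is stable.
Offered load a = λ/μ = cρ = 10.5/5.0 = 2.1000
P₀ = [ Σₙ₌₀^3 aⁿ/n! + a^4/(4!(1-ρ)) ]⁻¹
Σ = a^0/0! + a^1/1! + a^2/2! + a^3/3! = 1.0000 + 2.1000 + 2.2050 + 1.5435 = 6.8485
a^4/(4!(1-ρ)) = 19.4481/(24 × 0.4750) = 1.7060
P₀ = 1/(6.8485 + 1.7060) = 0.1169
Lq = P₀·a^4·ρ / (4!(1-ρ)²) = 0.1169 × 19.4481 × 0.5250 / (24 × 0.2256) = 0.2204
Wq = Lq/λ = 0.2204/10.5 = 0.02099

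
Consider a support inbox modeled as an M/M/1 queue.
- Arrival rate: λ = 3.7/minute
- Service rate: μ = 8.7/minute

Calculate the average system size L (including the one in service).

ρ = λ/μ = 3.7/8.7 = 0.4253
For M/M/1: L = λ/(μ-λ)
L = 3.7/(8.7-3.7) = 3.7/5.00
L = 0.7400 emails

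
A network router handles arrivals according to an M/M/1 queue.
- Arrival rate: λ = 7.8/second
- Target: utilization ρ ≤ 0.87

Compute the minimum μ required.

ρ = λ/μ, so μ = λ/ρ
μ ≥ 7.8/0.87 = 8.9655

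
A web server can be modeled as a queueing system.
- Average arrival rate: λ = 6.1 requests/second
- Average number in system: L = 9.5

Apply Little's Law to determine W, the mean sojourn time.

Little's Law: L = λW, so W = L/λ
W = 9.5/6.1 = 1.5574 seconds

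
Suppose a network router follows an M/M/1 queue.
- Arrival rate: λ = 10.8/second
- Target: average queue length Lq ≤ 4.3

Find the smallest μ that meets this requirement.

For M/M/1: Lq = λ²/(μ(μ-λ))
Need Lq ≤ 4.3, i.e. μ(μ-λ) ≥ λ²/4.3
μ² - 10.8μ - 116.64/4.3 ≥ 0  →  μ² - 10.8μ - 27.12558 ≥ 0
Quadratic formula (positive root): μ = [λ + √(λ² + 4×27.12558)]/2
Discriminant: 116.64 + 4×27.12558 = 225.1423, √225.1423 = 15.0047
μ ≥ (10.8 + 15.0047)/2 = 12.9024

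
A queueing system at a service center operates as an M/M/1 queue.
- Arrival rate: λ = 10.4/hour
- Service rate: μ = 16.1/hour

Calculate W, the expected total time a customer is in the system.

First, compute utilization: ρ = λ/μ = 10.4/16.1 = 0.6460
For M/M/1: W = 1/(μ-λ)
W = 1/(16.1-10.4) = 1/5.70
W = 0.1754 hours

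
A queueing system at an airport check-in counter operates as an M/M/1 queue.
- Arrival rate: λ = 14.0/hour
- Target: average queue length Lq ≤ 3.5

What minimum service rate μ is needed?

For M/M/1: Lq = λ²/(μ(μ-λ))
Need Lq ≤ 3.5, i.e. μ(μ-λ) ≥ λ²/3.5
μ² - 14.0μ - 196.00/3.5 ≥ 0  →  μ² - 14.0μ - 56.0000 ≥ 0
Quadratic formula (positive root): μ = [λ + √(λ² + 4×56.0000)]/2
Discriminant: 196.00 + 4×56.0000 = 420.0000, √420.0000 = 20.493902
μ ≥ (14.0 + 20.493902)/2 = 17.2470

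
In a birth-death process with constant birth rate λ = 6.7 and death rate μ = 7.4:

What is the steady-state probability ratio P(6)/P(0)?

For constant rates: P(n)/P(0) = (λ/μ)^n
P(6)/P(0) = (6.7/7.4)^6 = 0.9054^6 = 0.5509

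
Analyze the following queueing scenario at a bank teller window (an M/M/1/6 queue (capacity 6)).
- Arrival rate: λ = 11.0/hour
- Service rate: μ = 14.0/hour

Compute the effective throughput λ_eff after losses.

ρ = λ/μ = 11.0/14.0 = 0.7857
P₀ = (1-ρ)/(1-ρ^(K+1)) = (1-0.7857)/(1-0.7857^7) = 0.2143/0.8152 = 0.2629
P_K = P₀×ρ^K = 0.26289 × 0.7857^6 = 0.26289 × 0.23526 = 0.06185
λ_eff = λ(1-P_K) = 11.0 × (1 - 0.061852) = 11.0 × 0.938148 = 10.3196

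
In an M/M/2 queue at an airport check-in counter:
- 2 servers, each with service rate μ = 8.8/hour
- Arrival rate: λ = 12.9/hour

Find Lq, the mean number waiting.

Traffic intensity: ρ = λ/(cμ) = 12.9/(2×8.8) = 0.7330
Since ρ = 0.7330 < 1, system is stable.
Offered load a = λ/μ = cρ = 12.9/8.8 = 1.4659
P₀ = [ Σₙ₌₀^1 aⁿ/n! + a^2/(2!(1-ρ)) ]⁻¹
Σ = a^0/0! + a^1/1! = 1.0000 + 1.4659 = 2.4659
a^2/(2!(1-ρ)) = 2.14889/(2 × 0.267045) = 4.0235
P₀ = 1/(2.4659 + 4.0235) = 0.1541
Lq = P₀·a^2·ρ / (2!(1-ρ)²) = 0.15410 × 2.1489 × 0.73295 / (2 × 0.071313) = 1.7017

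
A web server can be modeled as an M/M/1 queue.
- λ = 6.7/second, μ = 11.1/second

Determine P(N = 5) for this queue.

ρ = λ/μ = 6.7/11.1 = 0.6036
P(n) = (1-ρ)ρⁿ
P(5) = (1-0.6036) × 0.6036^5
P(5) = 0.3964 × 0.08012
P(5) = 0.03176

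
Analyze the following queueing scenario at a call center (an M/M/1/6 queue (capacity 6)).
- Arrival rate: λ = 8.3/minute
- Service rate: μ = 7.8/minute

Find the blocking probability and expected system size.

ρ = λ/μ = 8.3/7.8 = 1.0641
P₀ = (1-ρ)/(1-ρ^(K+1)) = (1-1.0641)/(1-1.0641^7) = -0.06410/-0.5448 = 0.1177
P_K = P₀×ρ^K = 0.11765 × 1.0641^6 = 0.11765 × 1.4518 = 0.1708
Blocking probability P_6 = 0.1708 (17.08%)
L = ρ[1 - (K+1)ρ^K + Kρ^(K+1)] / [(1-ρ)(1-ρ^(K+1))]
L = 1.0641 × (1 - 7×1.4517594 + 6×1.5448172) / ((1 - 1.0641) × (1 - 1.5448172)) = 3.2477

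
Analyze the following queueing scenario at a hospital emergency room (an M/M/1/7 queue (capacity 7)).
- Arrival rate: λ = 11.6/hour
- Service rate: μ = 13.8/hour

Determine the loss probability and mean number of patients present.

ρ = λ/μ = 11.6/13.8 = 0.8405797
P₀ = (1-ρ)/(1-ρ^(K+1)) = (1-0.8405797)/(1-0.8405797^8) = 0.1594/0.7508 = 0.2123
P_K = P₀×ρ^K = 0.21235 × 0.8405797^7 = 0.21235 × 0.29652 = 0.06297
Blocking probability P_7 = 0.06297 (6.30%)
L = ρ[1 - (K+1)ρ^K + Kρ^(K+1)] / [(1-ρ)(1-ρ^(K+1))]
L = 0.8405797 × (1 - 8×0.2965188 + 7×0.2492477) / ((1 - 0.8405797) × (1 - 0.2492477)) = 2.6167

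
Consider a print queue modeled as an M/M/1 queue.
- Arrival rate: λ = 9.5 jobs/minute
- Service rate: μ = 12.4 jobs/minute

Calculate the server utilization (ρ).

Server utilization: ρ = λ/μ
ρ = 9.5/12.4 = 0.7661
The server is busy 76.61% of the time.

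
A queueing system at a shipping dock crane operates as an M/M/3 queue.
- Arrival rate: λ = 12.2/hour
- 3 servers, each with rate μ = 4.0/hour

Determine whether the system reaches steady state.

Stability requires ρ = λ/(cμ) < 1
ρ = 12.2/(3 × 4.0) = 12.2/12.00 = 1.0167
Since 1.0167 ≥ 1, the system is UNSTABLE.
Need c > λ/μ = 12.2/4.0 = 3.05.
Minimum servers needed: c = 4.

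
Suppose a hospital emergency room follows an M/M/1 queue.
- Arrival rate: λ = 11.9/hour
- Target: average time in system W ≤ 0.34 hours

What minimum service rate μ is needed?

For M/M/1: W = 1/(μ-λ)
Need W ≤ 0.34, so 1/(μ-λ) ≤ 0.34
μ - λ ≥ 1/0.34 = 2.9412
μ ≥ 11.9 + 2.9412 = 14.8412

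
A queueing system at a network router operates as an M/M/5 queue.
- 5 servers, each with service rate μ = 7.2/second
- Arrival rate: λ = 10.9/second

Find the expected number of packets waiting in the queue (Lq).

Traffic intensity: ρ = λ/(cμ) = 10.9/(5×7.2) = 0.3028
Since ρ = 0.3028 < 1, system is stable.
Offered load a = λ/μ = cρ = 10.9/7.2 = 1.5139
P₀ = [ Σₙ₌₀^4 aⁿ/n! + a^5/(5!(1-ρ)) ]⁻¹
Σ = a^0/0! + a^1/1! + a^2/2! + a^3/3! + a^4/4! = 1.0000 + 1.5139 + 1.1459 + 0.57827 + 0.21886 = 4.4569
a^5/(5!(1-ρ)) = 7.9519/(120 × 0.69722) = 0.09504
P₀ = 1/(4.4569 + 0.09504) = 0.2197
Lq = P₀·a^5·ρ / (5!(1-ρ)²) = 0.21968 × 7.9519 × 0.30278 / (120 × 0.48612) = 0.009067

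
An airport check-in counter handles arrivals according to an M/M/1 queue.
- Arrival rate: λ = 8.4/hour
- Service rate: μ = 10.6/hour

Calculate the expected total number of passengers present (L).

ρ = λ/μ = 8.4/10.6 = 0.7925
For M/M/1: L = λ/(μ-λ)
L = 8.4/(10.6-8.4) = 8.4/2.20
L = 3.8182 passengers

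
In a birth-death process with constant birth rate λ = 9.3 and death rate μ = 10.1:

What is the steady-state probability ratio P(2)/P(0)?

For constant rates: P(n)/P(0) = (λ/μ)^n
P(2)/P(0) = (9.3/10.1)^2 = 0.9208^2 = 0.8479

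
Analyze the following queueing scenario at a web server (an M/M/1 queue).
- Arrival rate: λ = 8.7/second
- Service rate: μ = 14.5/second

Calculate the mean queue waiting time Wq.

First, compute utilization: ρ = λ/μ = 8.7/14.5 = 0.6000
For M/M/1: Wq = λ/(μ(μ-λ))
Wq = 8.7/(14.5 × (14.5-8.7))
Wq = 8.7/(14.5 × 5.80)
Wq = 0.1034 seconds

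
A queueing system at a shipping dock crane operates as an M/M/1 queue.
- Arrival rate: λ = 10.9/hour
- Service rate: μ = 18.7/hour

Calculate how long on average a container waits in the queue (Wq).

First, compute utilization: ρ = λ/μ = 10.9/18.7 = 0.5829
For M/M/1: Wq = λ/(μ(μ-λ))
Wq = 10.9/(18.7 × (18.7-10.9))
Wq = 10.9/(18.7 × 7.80)
Wq = 0.07473 hours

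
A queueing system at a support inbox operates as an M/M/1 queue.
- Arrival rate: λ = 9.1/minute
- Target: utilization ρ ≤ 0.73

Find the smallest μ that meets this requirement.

ρ = λ/μ, so μ = λ/ρ
μ ≥ 9.1/0.73 = 12.4658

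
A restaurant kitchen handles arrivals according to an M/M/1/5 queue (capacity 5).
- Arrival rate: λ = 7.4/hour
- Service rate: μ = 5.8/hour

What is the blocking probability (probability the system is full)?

ρ = λ/μ = 7.4/5.8 = 1.27586
P₀ = (1-ρ)/(1-ρ^(K+1)) = (1-1.27586)/(1-1.27586^6) = -0.27586/-3.3134 = 0.08326
P_K = P₀×ρ^K = 0.08326 × 1.27586^5 = 0.08326 × 3.3808 = 0.2815
Blocking probability = 28.15%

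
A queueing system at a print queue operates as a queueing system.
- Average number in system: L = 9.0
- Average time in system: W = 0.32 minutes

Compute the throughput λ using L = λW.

Little's Law: L = λW, so λ = L/W
λ = 9.0/0.32 = 28.1250 jobs/minute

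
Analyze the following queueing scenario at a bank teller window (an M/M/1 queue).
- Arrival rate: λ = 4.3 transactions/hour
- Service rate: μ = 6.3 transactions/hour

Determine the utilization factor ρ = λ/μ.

Server utilization: ρ = λ/μ
ρ = 4.3/6.3 = 0.6825
The server is busy 68.25% of the time.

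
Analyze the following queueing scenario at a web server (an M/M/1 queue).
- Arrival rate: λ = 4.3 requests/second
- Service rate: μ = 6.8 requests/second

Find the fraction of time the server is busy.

Server utilization: ρ = λ/μ
ρ = 4.3/6.8 = 0.6324
The server is busy 63.24% of the time.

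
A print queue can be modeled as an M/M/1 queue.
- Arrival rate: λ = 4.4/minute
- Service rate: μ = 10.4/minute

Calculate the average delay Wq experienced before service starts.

First, compute utilization: ρ = λ/μ = 4.4/10.4 = 0.4231
For M/M/1: Wq = λ/(μ(μ-λ))
Wq = 4.4/(10.4 × (10.4-4.4))
Wq = 4.4/(10.4 × 6.00)
Wq = 0.07051 minutes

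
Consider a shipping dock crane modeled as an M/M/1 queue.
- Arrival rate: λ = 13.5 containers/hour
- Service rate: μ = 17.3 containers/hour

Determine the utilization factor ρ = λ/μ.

Server utilization: ρ = λ/μ
ρ = 13.5/17.3 = 0.7803
The server is busy 78.03% of the time.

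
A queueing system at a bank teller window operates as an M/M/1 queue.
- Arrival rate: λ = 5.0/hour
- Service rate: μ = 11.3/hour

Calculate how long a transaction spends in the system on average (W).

First, compute utilization: ρ = λ/μ = 5.0/11.3 = 0.4425
For M/M/1: W = 1/(μ-λ)
W = 1/(11.3-5.0) = 1/6.30
W = 0.1587 hours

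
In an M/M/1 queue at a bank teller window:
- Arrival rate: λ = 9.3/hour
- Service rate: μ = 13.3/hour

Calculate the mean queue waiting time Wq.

First, compute utilization: ρ = λ/μ = 9.3/13.3 = 0.6992
For M/M/1: Wq = λ/(μ(μ-λ))
Wq = 9.3/(13.3 × (13.3-9.3))
Wq = 9.3/(13.3 × 4.00)
Wq = 0.1748 hours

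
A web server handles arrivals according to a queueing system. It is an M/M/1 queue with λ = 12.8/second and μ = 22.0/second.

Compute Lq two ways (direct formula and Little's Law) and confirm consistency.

Method 1 (direct): Lq = λ²/(μ(μ-λ)) = 163.84/(22.0 × 9.20) = 0.8095

Method 2 (Little's Law):
W = 1/(μ-λ) = 1/9.20 = 0.10870
Wq = W - 1/μ = 0.10870 - 0.045455 = 0.06324
Lq = λWq = 12.8 × 0.06324 = 0.8095 ✔ (matches Method 1)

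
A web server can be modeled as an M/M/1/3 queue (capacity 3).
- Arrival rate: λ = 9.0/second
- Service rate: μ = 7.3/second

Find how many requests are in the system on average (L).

ρ = λ/μ = 9.0/7.3 = 1.2329
P₀ = (1-ρ)/(1-ρ^(K+1)) = (1-1.2329)/(1-1.2329^4) = -0.2329/-1.3105 = 0.1777
P_K = P₀×ρ^K = 0.1777 × 1.2329^3 = 0.1777 × 1.8741 = 0.3330
L = ρ[1 - (K+1)ρ^K + Kρ^(K+1)] / [(1-ρ)(1-ρ^(K+1))]
L = 1.2329 × (1 - 4×1.87406 + 3×2.31053) / ((1 - 1.2329) × (1 - 2.31053)) = 1.7585 requests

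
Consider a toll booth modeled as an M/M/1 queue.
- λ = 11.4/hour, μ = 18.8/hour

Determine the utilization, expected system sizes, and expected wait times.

Step 1: ρ = λ/μ = 11.4/18.8 = 0.6064
Step 2: L = λ/(μ-λ) = 11.4/7.40 = 1.5405
Step 3: Lq = λ²/(μ(μ-λ)) = 129.96/(18.8×7.40) = 0.9342
Step 4: W = 1/(μ-λ) = 1/7.40 = 0.135135
Step 5: Wq = λ/(μ(μ-λ)) = 11.4/(18.8×7.40) = 0.08194
Step 6: P(0) = 1-ρ = 0.3936
Verify: L = λW = 11.4×0.135135 = 1.5405 ✔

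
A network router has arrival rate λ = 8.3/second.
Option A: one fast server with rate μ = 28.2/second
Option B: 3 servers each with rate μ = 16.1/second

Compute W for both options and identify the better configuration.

Option A: single server μ = 28.2 (M/M/1)
  ρ_A = 8.3/28.2 = 0.2943
  W_A = 1/(μ-λ) = 1/(28.2-8.3) = 1/19.90 = 0.05025

Option B: 3 servers μ = 16.1 (M/M/3)
  ρ_B = λ/(cμ) = 8.3/(3×16.1) = 0.1718
  Offered load a = λ/μ = cρ = 8.3/16.1 = 0.5155
  P₀ = [ Σₙ₌₀^2 aⁿ/n! + a^3/(3!(1-ρ)) ]⁻¹
  Σ = a^0/0! + a^1/1! + a^2/2! = 1.0000 + 0.5155 + 0.1329 = 1.6484
  a^3/(3!(1-ρ)) = 0.1370/(6 × 0.8282) = 0.02757
  P₀ = 1/(1.6484 + 0.02757) = 0.5967
  Lq = P₀·a^3·ρ / (3!(1-ρ)²) = 0.59666 × 0.13701 × 0.17184 / (6 × 0.68584) = 0.003414
  Wq_B = Lq/λ = 0.003414/8.3 = 0.0004113
  W_B = Wq_B + 1/μ = 0.0004113 + 0.06211 = 0.06252

Since W_A = 0.05025 < W_B = 0.06252, Option A (single fast server) has the shorter time in system.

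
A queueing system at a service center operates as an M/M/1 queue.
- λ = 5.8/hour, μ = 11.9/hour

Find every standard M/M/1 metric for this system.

Step 1: ρ = λ/μ = 5.8/11.9 = 0.4874
Step 2: L = λ/(μ-λ) = 5.8/6.10 = 0.9508
Step 3: Lq = λ²/(μ(μ-λ)) = 33.64/(11.9×6.10) = 0.4634
Step 4: W = 1/(μ-λ) = 1/6.10 = 0.16393
Step 5: Wq = λ/(μ(μ-λ)) = 5.8/(11.9×6.10) = 0.07990
Step 6: P(0) = 1-ρ = 0.5126
Verify: L = λW = 5.8×0.16393 = 0.9508 ✔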